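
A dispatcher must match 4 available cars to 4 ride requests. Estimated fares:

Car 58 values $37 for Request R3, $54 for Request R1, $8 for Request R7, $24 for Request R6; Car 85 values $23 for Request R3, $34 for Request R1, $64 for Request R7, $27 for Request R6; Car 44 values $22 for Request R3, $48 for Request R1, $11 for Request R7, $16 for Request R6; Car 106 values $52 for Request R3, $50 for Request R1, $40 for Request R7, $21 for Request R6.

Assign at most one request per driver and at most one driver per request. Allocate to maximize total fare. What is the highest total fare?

Optimal: Car 58→Request R6 ($24), Car 85→Request R7 ($64), Car 44→Request R1 ($48), Car 106→Request R3 ($52) — total 24+64+48+52 = $188.
Max-entry greedy (repeatedly take the single best remaining cell) gives $186, worse by 2.
Checked against all permutations: $188 is optimal.

Max total: $188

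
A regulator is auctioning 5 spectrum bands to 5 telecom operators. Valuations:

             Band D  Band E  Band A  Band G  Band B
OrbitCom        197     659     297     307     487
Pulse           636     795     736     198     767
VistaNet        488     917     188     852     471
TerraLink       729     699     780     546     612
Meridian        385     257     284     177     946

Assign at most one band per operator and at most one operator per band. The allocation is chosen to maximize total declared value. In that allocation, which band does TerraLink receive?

This is the linear assignment problem.
Optimal: OrbitCom→Band E ($659M), Pulse→Band A ($736M), VistaNet→Band G ($852M), TerraLink→Band D ($729M), Meridian→Band B ($946M) — total 659+736+852+729+946 = $3922M.
Next-best assignment: OrbitCom→Band E, Pulse→Band D, VistaNet→Band G, TerraLink→Band A, Meridian→Band B = $3873M.
Every other assignment is strictly worse.
TerraLink's own top band is Band A ($780M), but forcing TerraLink→Band A and reassigning the rest optimally gives only $3873M — worse by 49.

TerraLink receives Band D.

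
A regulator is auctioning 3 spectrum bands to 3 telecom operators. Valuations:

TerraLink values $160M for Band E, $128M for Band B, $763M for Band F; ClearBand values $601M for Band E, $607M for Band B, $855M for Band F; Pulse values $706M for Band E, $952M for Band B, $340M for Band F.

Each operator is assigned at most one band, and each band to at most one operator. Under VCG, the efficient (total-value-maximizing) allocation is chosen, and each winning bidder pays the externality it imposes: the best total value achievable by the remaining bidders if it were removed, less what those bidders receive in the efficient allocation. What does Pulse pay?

Pulse pays $6M.

Efficient allocation: TerraLink→Band F ($763M), ClearBand→Band E ($601M), Pulse→Band B ($952M); total welfare W = $2316M.
Pulse receives Band B at value $952M, so the others get W − 952 = $1364M.
Without Pulse: best allocation of the remaining 2 bidders over all 3 bands is TerraLink→Band F ($763M), ClearBand→Band B ($607M), total $1370M.
VCG payment = (others' best without Pulse) − (others' welfare with Pulse) = 1370 − 1364 = $6M.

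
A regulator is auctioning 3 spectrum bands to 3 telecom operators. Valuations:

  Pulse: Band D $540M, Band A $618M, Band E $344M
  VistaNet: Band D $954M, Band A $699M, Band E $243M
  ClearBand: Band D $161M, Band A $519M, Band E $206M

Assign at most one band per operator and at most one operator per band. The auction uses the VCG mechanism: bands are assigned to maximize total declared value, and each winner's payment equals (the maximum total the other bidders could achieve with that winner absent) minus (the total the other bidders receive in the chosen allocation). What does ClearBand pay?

Efficient allocation: Pulse→Band E ($344M), VistaNet→Band D ($954M), ClearBand→Band A ($519M); total welfare W = $1817M.
ClearBand receives Band A at value $519M, so the others get W − 519 = $1298M.
Without ClearBand: best allocation of the remaining 2 bidders over all 3 bands is Pulse→Band A ($618M), VistaNet→Band D ($954M), total $1572M.
VCG payment = (others' best without ClearBand) − (others' welfare with ClearBand) = 1572 − 1298 = $274M.

ClearBand pays $274M.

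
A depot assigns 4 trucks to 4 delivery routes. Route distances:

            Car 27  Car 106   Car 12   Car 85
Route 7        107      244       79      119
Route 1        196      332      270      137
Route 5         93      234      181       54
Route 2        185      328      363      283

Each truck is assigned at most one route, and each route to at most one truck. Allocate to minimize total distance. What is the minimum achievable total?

Optimal: Car 27→Route 2 (185 km), Car 106→Route 5 (234 km), Car 12→Route 7 (79 km), Car 85→Route 1 (137 km) — total 185+234+79+137 = 635 km.
Row-greedy (each truck in turn takes its cheapest remaining route) gives 890 km, worse by 255.
Next-best assignment: Car 27→Route 5, Car 106→Route 2, Car 12→Route 7, Car 85→Route 1 = 637 km.

Min total: 635 km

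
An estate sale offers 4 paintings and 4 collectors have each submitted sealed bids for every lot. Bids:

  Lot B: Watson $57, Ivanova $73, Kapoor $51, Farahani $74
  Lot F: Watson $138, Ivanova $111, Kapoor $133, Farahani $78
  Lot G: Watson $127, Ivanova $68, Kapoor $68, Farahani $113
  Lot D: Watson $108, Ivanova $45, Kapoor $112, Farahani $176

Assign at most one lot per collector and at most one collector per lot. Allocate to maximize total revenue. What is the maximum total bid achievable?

Maximum total: $509

Optimal: Watson→Lot G ($127), Ivanova→Lot B ($73), Kapoor→Lot F ($133), Farahani→Lot D ($176) — total 127+73+133+176 = $509.
Column-greedy (each lot in turn goes to its best remaining collector) gives $392, worse by 117.
Next-best assignment: Watson→Lot G, Ivanova→Lot F, Kapoor→Lot B, Farahani→Lot D = $465.
Checked against all permutations: $509 is optimal.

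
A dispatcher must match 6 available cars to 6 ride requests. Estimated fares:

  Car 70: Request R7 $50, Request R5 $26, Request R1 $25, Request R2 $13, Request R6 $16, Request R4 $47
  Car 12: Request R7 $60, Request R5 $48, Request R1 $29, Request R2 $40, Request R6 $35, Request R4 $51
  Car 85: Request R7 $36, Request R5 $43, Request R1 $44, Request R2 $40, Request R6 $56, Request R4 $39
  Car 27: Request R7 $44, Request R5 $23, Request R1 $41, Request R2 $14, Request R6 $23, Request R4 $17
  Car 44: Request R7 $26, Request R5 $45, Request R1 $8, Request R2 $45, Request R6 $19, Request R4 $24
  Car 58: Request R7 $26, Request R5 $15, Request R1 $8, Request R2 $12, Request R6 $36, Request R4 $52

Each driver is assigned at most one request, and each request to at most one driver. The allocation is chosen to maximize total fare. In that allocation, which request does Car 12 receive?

Optimal: Car 70→Request R7 ($50), Car 12→Request R5 ($48), Car 85→Request R6 ($56), Car 27→Request R1 ($41), Car 44→Request R2 ($45), Car 58→Request R4 ($52) — total 50+48+56+41+45+52 = $292.
Column-greedy (each request in turn goes to its best remaining driver) gives $246, worse by 46.
Checked against all permutations: $292 is optimal.
Car 12's own top request is Request R7 ($60), but forcing Car 12→Request R7 and reassigning the rest optimally gives only $280 — worse by 12.

Car 12 receives Request R5.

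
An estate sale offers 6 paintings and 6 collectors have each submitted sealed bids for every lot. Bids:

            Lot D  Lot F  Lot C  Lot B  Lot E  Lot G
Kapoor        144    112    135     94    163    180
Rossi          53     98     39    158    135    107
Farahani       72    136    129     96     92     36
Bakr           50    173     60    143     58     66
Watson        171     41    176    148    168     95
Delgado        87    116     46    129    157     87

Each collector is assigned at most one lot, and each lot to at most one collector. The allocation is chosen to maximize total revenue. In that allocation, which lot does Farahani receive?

Farahani receives Lot C.

This is a one-to-one assignment (maximum-weight bipartite matching).
Optimal: Kapoor→Lot G ($180), Rossi→Lot B ($158), Farahani→Lot C ($129), Bakr→Lot F ($173), Watson→Lot D ($171), Delgado→Lot E ($157) — total 180+158+129+173+171+157 = $968.
Row-greedy (each collector in turn takes its best remaining lot) gives $862, worse by 106.
Swapping Rossi↔Kapoor (Rossi→Lot G $107, Kapoor→Lot B $94) loses 137.
Farahani's own top lot is Lot F ($136), but forcing Farahani→Lot F and reassigning the rest optimally gives only $863 — worse by 105.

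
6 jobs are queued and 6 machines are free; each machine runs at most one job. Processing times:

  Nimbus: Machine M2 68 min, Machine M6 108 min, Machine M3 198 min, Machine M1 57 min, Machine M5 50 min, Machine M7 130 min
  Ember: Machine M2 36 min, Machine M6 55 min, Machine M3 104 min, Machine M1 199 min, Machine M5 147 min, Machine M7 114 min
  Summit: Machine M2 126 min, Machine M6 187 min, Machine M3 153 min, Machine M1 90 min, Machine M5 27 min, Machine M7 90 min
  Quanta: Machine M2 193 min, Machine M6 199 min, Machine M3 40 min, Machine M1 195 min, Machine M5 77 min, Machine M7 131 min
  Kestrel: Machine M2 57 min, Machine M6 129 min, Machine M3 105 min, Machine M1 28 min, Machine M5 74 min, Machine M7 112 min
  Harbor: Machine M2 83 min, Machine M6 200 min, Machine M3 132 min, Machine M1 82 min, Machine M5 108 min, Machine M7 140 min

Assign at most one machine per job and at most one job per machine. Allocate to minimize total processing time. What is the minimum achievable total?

Optimal: Nimbus→Machine M5 (50 min), Ember→Machine M6 (55 min), Summit→Machine M7 (90 min), Quanta→Machine M3 (40 min), Kestrel→Machine M1 (28 min), Harbor→Machine M2 (83 min) — total 50+55+90+40+28+83 = 346 min.
Min-entry greedy (repeatedly take the single cheapest remaining cell) gives 379 min, worse by 33.
Next-best assignment: Nimbus→Machine M2, Ember→Machine M6, Summit→Machine M5, Quanta→Machine M3, Kestrel→Machine M1, Harbor→Machine M7 = 358 min.
No other one-to-one assignment undercuts 346 min.

Min total: 346 min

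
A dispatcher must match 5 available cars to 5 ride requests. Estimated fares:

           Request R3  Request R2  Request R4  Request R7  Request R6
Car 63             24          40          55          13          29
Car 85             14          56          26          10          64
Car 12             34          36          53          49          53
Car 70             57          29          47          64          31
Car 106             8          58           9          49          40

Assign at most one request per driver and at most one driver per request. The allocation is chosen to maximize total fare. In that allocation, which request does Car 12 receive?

This is a one-to-one assignment (maximum-weight bipartite matching).
Optimal: Car 63→Request R4 ($55), Car 85→Request R6 ($64), Car 12→Request R7 ($49), Car 70→Request R3 ($57), Car 106→Request R2 ($58) — total 55+64+49+57+58 = $283.
Max-entry greedy (repeatedly take the single best remaining cell) gives $275, worse by 8.
Next-best assignment: Car 63→Request R4, Car 85→Request R6, Car 12→Request R3, Car 70→Request R7, Car 106→Request R2 = $275.
Car 12's own top request is Request R4 ($53), but forcing Car 12→Request R4 and reassigning the rest optimally gives only $263 — worse by 20.

Car 12 receives Request R7.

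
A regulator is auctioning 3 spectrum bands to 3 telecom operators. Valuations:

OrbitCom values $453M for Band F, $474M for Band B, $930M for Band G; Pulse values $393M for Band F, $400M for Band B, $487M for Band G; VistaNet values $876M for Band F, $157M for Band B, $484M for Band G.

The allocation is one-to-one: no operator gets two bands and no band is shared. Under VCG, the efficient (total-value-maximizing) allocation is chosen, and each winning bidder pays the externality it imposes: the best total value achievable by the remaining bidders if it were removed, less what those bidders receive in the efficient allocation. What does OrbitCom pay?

Efficient allocation: OrbitCom→Band G ($930M), Pulse→Band B ($400M), VistaNet→Band F ($876M); total welfare W = $2206M.
OrbitCom receives Band G at value $930M, so the others get W − 930 = $1276M.
Without OrbitCom: best allocation of the remaining 2 bidders over all 3 bands is Pulse→Band G ($487M), VistaNet→Band F ($876M), total $1363M.
VCG payment = (others' best without OrbitCom) − (others' welfare with OrbitCom) = 1363 − 1276 = $87M.

OrbitCom pays $87M.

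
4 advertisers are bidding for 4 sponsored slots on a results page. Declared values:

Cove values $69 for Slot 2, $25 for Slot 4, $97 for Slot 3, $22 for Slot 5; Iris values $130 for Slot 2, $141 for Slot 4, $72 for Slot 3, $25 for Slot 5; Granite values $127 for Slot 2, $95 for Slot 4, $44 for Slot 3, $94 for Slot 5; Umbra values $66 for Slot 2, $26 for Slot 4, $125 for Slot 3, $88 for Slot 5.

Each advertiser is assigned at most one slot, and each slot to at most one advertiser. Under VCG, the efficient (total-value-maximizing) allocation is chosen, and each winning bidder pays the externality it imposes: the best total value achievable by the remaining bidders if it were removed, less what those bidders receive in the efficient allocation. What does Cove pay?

Efficient allocation: Cove→Slot 3 ($97), Iris→Slot 4 ($141), Granite→Slot 2 ($127), Umbra→Slot 5 ($88); total welfare W = $453.
Cove receives Slot 3 at value $97, so the others get W − 97 = $356.
Without Cove: best allocation of the remaining 3 bidders over all 4 slots is Iris→Slot 4 ($141), Granite→Slot 2 ($127), Umbra→Slot 3 ($125), total $393.
VCG payment = (others' best without Cove) − (others' welfare with Cove) = 393 − 356 = $37.

Cove pays $37.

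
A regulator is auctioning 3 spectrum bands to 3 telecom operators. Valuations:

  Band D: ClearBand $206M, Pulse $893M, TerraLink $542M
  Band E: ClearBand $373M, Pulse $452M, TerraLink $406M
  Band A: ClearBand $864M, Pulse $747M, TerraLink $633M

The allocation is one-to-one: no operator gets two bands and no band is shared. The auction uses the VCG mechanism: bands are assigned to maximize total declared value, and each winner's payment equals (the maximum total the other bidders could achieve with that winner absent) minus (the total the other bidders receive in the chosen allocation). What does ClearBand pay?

Efficient allocation: ClearBand→Band A ($864M), Pulse→Band D ($893M), TerraLink→Band E ($406M); total welfare W = $2163M.
ClearBand receives Band A at value $864M, so the others get W − 864 = $1299M.
Without ClearBand: best allocation of the remaining 2 bidders over all 3 bands is Pulse→Band D ($893M), TerraLink→Band A ($633M), total $1526M.
VCG payment = (others' best without ClearBand) − (others' welfare with ClearBand) = 1526 − 1299 = $227M.

ClearBand pays $227M.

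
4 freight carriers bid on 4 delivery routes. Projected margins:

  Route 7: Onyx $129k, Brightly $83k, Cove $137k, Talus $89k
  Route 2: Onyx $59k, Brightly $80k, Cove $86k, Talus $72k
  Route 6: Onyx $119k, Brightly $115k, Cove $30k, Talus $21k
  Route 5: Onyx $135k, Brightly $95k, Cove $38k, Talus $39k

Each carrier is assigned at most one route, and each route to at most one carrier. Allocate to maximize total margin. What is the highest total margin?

Optimal: Onyx→Route 5 ($135k), Brightly→Route 6 ($115k), Cove→Route 7 ($137k), Talus→Route 2 ($72k) — total 135+115+137+72 = $459k.
Next-best assignment: Onyx→Route 5, Brightly→Route 6, Cove→Route 2, Talus→Route 7 = $425k.

Max total: $459k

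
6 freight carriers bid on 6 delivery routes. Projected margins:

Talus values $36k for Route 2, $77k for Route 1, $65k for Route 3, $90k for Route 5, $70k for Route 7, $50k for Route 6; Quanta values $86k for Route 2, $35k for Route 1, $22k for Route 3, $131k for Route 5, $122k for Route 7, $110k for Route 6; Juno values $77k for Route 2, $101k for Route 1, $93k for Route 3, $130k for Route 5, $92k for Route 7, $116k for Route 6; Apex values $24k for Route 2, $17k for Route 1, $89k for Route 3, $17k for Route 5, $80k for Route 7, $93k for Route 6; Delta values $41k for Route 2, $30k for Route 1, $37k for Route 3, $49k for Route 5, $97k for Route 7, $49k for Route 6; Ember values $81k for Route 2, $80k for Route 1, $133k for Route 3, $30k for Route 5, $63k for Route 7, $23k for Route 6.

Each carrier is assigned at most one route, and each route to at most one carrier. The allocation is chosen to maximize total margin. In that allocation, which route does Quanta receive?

This is the linear assignment problem.
Optimal: Talus→Route 1 ($77k), Quanta→Route 2 ($86k), Juno→Route 5 ($130k), Apex→Route 6 ($93k), Delta→Route 7 ($97k), Ember→Route 3 ($133k) — total 77+86+130+93+97+133 = $616k.
Column-greedy (each route in turn goes to its best remaining carrier) gives $600k, worse by 16.
Swapping Ember↔Juno (Ember→Route 5 $30k, Juno→Route 3 $93k) loses 140.
Every other assignment is strictly worse.
Quanta's own top route is Route 5 ($131k), but forcing Quanta→Route 5 and reassigning the rest optimally gives only $608k — worse by 8.

Quanta receives Route 2.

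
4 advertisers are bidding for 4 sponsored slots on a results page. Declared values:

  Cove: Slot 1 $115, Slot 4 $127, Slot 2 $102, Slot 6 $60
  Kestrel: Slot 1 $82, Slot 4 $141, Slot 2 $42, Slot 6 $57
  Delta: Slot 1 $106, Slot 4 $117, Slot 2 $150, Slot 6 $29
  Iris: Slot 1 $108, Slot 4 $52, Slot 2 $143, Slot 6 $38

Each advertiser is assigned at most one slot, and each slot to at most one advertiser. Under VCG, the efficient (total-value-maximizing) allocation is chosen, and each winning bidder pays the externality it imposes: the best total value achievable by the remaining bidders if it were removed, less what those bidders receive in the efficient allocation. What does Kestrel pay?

Kestrel pays $67.

Efficient allocation: Cove→Slot 6 ($60), Kestrel→Slot 4 ($141), Delta→Slot 2 ($150), Iris→Slot 1 ($108); total welfare W = $459.
Kestrel receives Slot 4 at value $141, so the others get W − 141 = $318.
Without Kestrel: best allocation of the remaining 3 bidders over all 4 slots is Cove→Slot 4 ($127), Delta→Slot 2 ($150), Iris→Slot 1 ($108), total $385.
VCG payment = (others' best without Kestrel) − (others' welfare with Kestrel) = 385 − 318 = $67.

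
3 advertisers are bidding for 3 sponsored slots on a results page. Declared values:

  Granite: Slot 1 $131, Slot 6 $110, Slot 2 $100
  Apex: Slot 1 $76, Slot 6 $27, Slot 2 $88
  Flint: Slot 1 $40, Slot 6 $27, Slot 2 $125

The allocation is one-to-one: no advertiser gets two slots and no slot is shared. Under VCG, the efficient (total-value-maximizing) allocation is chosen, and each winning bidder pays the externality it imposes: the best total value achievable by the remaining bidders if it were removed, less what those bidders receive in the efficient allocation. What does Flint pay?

Efficient allocation: Granite→Slot 6 ($110), Apex→Slot 1 ($76), Flint→Slot 2 ($125); total welfare W = $311.
Flint receives Slot 2 at value $125, so the others get W − 125 = $186.
Without Flint: best allocation of the remaining 2 bidders over all 3 slots is Granite→Slot 1 ($131), Apex→Slot 2 ($88), total $219.
VCG payment = (others' best without Flint) − (others' welfare with Flint) = 219 − 186 = $33.

Flint pays $33.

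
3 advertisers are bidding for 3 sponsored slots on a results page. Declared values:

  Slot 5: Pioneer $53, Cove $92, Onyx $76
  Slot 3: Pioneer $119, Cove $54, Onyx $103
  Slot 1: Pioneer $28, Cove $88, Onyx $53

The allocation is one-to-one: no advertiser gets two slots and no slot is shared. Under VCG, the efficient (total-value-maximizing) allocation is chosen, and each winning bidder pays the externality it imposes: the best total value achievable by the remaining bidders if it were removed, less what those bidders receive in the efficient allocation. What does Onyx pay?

Efficient allocation: Pioneer→Slot 3 ($119), Cove→Slot 1 ($88), Onyx→Slot 5 ($76); total welfare W = $283.
Onyx receives Slot 5 at value $76, so the others get W − 76 = $207.
Without Onyx: best allocation of the remaining 2 bidders over all 3 slots is Pioneer→Slot 3 ($119), Cove→Slot 5 ($92), total $211.
VCG payment = (others' best without Onyx) − (others' welfare with Onyx) = 211 − 207 = $4.

Onyx pays $4.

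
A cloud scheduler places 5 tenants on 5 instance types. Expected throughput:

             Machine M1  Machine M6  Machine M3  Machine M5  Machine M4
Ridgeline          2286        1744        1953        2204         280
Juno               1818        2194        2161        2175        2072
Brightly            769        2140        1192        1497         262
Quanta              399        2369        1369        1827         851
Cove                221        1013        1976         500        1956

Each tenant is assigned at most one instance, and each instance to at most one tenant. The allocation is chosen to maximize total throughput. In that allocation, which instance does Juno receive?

Optimal: Ridgeline→Machine M1 (2286 ops/s), Juno→Machine M3 (2161 ops/s), Brightly→Machine M6 (2140 ops/s), Quanta→Machine M5 (1827 ops/s), Cove→Machine M4 (1956 ops/s) — total 2286+2161+2140+1827+1956 = 10370 ops/s.
Row-greedy (each tenant in turn takes its best remaining instance) gives 9302 ops/s, worse by 1068.
Swapping Quanta↔Cove (Quanta→Machine M4 851 ops/s, Cove→Machine M5 500 ops/s) loses 2432.
Juno's own top instance is Machine M6 (2194 ops/s), but forcing Juno→Machine M6 and reassigning the rest optimally gives only 9455 ops/s — worse by 915.

Juno receives Machine M3.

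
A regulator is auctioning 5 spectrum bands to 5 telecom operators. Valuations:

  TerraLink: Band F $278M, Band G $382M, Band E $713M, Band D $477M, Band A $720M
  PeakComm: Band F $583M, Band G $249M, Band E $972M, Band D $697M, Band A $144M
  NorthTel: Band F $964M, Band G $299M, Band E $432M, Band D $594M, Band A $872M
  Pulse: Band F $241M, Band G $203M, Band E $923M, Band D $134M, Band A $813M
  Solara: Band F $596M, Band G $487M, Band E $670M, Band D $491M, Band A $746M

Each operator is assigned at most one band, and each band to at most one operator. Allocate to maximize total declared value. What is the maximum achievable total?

Maximum total: $3791M

Optimal: TerraLink→Band A ($720M), PeakComm→Band D ($697M), NorthTel→Band F ($964M), Pulse→Band E ($923M), Solara→Band G ($487M) — total 720+697+964+923+487 = $3791M.
Column-greedy (each band in turn goes to its best remaining operator) gives $3713M, worse by 78.
Swapping TerraLink↔PeakComm (TerraLink→Band D $477M, PeakComm→Band A $144M) loses 796.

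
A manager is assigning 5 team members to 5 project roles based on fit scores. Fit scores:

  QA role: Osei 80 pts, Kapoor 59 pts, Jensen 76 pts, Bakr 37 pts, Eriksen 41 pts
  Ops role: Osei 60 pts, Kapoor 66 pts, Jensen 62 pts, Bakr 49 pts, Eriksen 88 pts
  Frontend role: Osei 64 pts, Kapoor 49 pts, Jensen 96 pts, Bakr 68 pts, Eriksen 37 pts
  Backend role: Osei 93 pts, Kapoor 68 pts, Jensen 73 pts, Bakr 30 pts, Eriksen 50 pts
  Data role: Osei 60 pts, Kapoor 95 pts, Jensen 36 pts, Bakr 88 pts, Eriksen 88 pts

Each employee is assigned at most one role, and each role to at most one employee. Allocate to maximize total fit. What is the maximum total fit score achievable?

This is a one-to-one assignment (maximum-weight bipartite matching).
Optimal: Osei→Backend role (93 pts), Kapoor→QA role (59 pts), Jensen→Frontend role (96 pts), Bakr→Data role (88 pts), Eriksen→Ops role (88 pts) — total 93+59+96+88+88 = 424 pts.
Column-greedy (each role in turn goes to its best remaining employee) gives 420 pts, worse by 4.
Next-best assignment: Osei→QA role, Kapoor→Backend role, Jensen→Frontend role, Bakr→Data role, Eriksen→Ops role = 420 pts.

Max total: 424 pts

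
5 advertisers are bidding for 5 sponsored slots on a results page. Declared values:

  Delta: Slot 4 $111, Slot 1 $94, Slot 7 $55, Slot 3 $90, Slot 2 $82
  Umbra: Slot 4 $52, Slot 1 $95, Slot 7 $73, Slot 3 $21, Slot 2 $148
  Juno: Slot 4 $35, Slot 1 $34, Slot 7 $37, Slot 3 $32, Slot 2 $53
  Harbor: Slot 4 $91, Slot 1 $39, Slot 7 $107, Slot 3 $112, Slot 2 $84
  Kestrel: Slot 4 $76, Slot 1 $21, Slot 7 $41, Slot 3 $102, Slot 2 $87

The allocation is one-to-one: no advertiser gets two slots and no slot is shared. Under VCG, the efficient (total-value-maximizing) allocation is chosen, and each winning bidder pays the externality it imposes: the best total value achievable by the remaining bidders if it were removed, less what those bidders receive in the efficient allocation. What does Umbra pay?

Efficient allocation: Delta→Slot 4 ($111), Umbra→Slot 2 ($148), Juno→Slot 1 ($34), Harbor→Slot 7 ($107), Kestrel→Slot 3 ($102); total welfare W = $502.
Umbra receives Slot 2 at value $148, so the others get W − 148 = $354.
Without Umbra: best allocation of the remaining 4 bidders over all 5 slots is Delta→Slot 4 ($111), Juno→Slot 2 ($53), Harbor→Slot 7 ($107), Kestrel→Slot 3 ($102), total $373.
VCG payment = (others' best without Umbra) − (others' welfare with Umbra) = 373 − 354 = $19.

Umbra pays $19.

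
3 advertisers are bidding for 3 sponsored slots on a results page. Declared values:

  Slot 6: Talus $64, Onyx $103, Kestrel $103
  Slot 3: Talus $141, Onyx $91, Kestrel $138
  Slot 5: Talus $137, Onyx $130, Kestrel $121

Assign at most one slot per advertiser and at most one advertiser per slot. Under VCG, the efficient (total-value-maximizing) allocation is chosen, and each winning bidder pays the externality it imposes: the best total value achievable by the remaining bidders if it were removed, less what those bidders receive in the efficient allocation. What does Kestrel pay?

Efficient allocation: Talus→Slot 5 ($137), Onyx→Slot 6 ($103), Kestrel→Slot 3 ($138); total welfare W = $378.
Kestrel receives Slot 3 at value $138, so the others get W − 138 = $240.
Without Kestrel: best allocation of the remaining 2 bidders over all 3 slots is Talus→Slot 3 ($141), Onyx→Slot 5 ($130), total $271.
VCG payment = (others' best without Kestrel) − (others' welfare with Kestrel) = 271 − 240 = $31.

Kestrel pays $31.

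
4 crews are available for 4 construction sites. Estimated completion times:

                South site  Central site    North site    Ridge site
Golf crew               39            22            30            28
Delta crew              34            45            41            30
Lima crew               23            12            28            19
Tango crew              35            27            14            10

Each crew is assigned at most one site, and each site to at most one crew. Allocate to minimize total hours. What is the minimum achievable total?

Treat this as an assignment problem: match each crew to one site.
Optimal: Golf crew→North site (30 hours), Delta crew→South site (34 hours), Lima crew→Central site (12 hours), Tango crew→Ridge site (10 hours) — total 30+34+12+10 = 86 hours.
Row-greedy (each crew in turn takes its cheapest remaining site) gives 89 hours, worse by 3.

Min total: 86 hours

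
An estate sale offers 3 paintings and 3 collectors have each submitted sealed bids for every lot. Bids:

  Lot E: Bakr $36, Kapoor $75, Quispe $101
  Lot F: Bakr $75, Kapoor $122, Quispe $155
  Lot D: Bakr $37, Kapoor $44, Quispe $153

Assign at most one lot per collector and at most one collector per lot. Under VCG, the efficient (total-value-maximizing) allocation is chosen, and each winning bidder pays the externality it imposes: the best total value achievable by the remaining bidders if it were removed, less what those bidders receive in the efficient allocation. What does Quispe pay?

Efficient allocation: Bakr→Lot E ($36), Kapoor→Lot F ($122), Quispe→Lot D ($153); total welfare W = $311.
Quispe receives Lot D at value $153, so the others get W − 153 = $158.
Without Quispe: best allocation of the remaining 2 bidders over all 3 lots is Bakr→Lot D ($37), Kapoor→Lot F ($122), total $159.
VCG payment = (others' best without Quispe) − (others' welfare with Quispe) = 159 − 158 = $1.

Quispe pays $1.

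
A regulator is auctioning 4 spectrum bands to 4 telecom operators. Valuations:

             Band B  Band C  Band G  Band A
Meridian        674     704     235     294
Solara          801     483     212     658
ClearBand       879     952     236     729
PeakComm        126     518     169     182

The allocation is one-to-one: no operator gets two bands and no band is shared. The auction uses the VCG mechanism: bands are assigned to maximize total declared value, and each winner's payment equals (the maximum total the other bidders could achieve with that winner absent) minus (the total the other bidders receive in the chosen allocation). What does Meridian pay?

Meridian pays $276M.

Efficient allocation: Meridian→Band B ($674M), Solara→Band A ($658M), ClearBand→Band C ($952M), PeakComm→Band G ($169M); total welfare W = $2453M.
Meridian receives Band B at value $674M, so the others get W − 674 = $1779M.
Without Meridian: best allocation of the remaining 3 bidders over all 4 bands is Solara→Band A ($658M), ClearBand→Band B ($879M), PeakComm→Band C ($518M), total $2055M.
VCG payment = (others' best without Meridian) − (others' welfare with Meridian) = 2055 − 1779 = $276M.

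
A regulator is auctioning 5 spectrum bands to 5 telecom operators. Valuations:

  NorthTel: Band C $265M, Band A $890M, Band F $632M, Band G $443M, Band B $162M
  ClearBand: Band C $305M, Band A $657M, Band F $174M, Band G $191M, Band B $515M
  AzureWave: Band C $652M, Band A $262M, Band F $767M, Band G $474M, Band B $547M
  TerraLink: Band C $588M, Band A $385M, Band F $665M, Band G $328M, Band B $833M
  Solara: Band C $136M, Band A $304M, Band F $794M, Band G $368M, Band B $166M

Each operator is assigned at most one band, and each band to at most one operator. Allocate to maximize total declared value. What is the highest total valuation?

Max total: $3379M

This is a one-to-one assignment (maximum-weight bipartite matching).
Optimal: NorthTel→Band G ($443M), ClearBand→Band A ($657M), AzureWave→Band C ($652M), TerraLink→Band B ($833M), Solara→Band F ($794M) — total 443+657+652+833+794 = $3379M.
Column-greedy (each band in turn goes to its best remaining operator) gives $3179M, worse by 200.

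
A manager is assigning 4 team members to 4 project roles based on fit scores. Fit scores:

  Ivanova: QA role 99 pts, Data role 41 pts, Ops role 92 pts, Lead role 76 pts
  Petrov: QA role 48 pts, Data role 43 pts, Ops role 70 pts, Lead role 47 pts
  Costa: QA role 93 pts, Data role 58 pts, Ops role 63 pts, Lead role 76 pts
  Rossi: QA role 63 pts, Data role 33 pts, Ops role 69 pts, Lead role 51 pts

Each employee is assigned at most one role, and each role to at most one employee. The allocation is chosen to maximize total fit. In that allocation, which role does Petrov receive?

Petrov receives Data role.

Optimal: Ivanova→QA role (99 pts), Petrov→Data role (43 pts), Costa→Lead role (76 pts), Rossi→Ops role (69 pts) — total 99+43+76+69 = 287 pts.
Next-best assignment: Ivanova→Lead role, Petrov→Data role, Costa→QA role, Rossi→Ops role = 281 pts.
Petrov's own top role is Ops role (70 pts), but forcing Petrov→Ops role and reassigning the rest optimally gives only 278 pts — worse by 9.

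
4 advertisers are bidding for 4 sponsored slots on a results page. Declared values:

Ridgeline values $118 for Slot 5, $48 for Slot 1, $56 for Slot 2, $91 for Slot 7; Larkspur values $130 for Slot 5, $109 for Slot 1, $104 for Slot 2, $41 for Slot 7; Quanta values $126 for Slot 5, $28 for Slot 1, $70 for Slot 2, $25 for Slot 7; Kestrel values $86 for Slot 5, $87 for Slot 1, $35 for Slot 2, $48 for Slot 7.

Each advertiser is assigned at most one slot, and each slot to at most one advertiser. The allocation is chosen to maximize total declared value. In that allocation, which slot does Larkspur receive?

Larkspur receives Slot 2.

Optimal: Ridgeline→Slot 7 ($91), Larkspur→Slot 2 ($104), Quanta→Slot 5 ($126), Kestrel→Slot 1 ($87) — total 91+104+126+87 = $408.
Max-entry greedy (repeatedly take the single best remaining cell) gives $378, worse by 30.
No other one-to-one assignment exceeds $408.
Larkspur's own top slot is Slot 5 ($130), but forcing Larkspur→Slot 5 and reassigning the rest optimally gives only $378 — worse by 30.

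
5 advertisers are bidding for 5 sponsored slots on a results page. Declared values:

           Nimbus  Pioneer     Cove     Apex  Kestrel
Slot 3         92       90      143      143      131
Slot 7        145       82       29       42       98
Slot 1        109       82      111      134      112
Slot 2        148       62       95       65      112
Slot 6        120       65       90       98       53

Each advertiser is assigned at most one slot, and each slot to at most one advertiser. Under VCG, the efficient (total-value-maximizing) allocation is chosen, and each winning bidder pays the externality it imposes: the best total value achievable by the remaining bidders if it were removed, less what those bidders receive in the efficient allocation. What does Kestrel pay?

Efficient allocation: Nimbus→Slot 7 ($145), Pioneer→Slot 6 ($65), Cove→Slot 3 ($143), Apex→Slot 1 ($134), Kestrel→Slot 2 ($112); total welfare W = $599.
Kestrel receives Slot 2 at value $112, so the others get W − 112 = $487.
Without Kestrel: best allocation of the remaining 4 bidders over all 5 slots is Nimbus→Slot 2 ($148), Pioneer→Slot 7 ($82), Cove→Slot 3 ($143), Apex→Slot 1 ($134), total $507.
VCG payment = (others' best without Kestrel) − (others' welfare with Kestrel) = 507 − 487 = $20.

Kestrel pays $20.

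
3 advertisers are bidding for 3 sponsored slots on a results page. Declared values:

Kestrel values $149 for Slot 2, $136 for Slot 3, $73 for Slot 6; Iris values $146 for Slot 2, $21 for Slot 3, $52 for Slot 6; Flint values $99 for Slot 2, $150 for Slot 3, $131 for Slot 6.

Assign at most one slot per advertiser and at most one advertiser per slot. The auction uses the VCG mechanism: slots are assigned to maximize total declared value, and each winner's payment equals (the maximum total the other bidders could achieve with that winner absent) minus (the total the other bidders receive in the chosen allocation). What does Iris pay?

Iris pays $32.

Efficient allocation: Kestrel→Slot 3 ($136), Iris→Slot 2 ($146), Flint→Slot 6 ($131); total welfare W = $413.
Iris receives Slot 2 at value $146, so the others get W − 146 = $267.
Without Iris: best allocation of the remaining 2 bidders over all 3 slots is Kestrel→Slot 2 ($149), Flint→Slot 3 ($150), total $299.
VCG payment = (others' best without Iris) − (others' welfare with Iris) = 299 − 267 = $32.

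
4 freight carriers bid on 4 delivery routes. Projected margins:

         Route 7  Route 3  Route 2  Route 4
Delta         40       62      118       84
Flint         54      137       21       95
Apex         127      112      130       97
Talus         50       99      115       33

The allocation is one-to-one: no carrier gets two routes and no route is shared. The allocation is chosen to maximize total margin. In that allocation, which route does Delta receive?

Treat this as an assignment problem: match each carrier to one route.
Optimal: Delta→Route 4 ($84k), Flint→Route 3 ($137k), Apex→Route 7 ($127k), Talus→Route 2 ($115k) — total 84+137+127+115 = $463k.
Column-greedy (each route in turn goes to its best remaining carrier) gives $415k, worse by 48.
Next-best assignment: Delta→Route 2, Flint→Route 4, Apex→Route 7, Talus→Route 3 = $439k.
Delta's own top route is Route 2 ($118k), but forcing Delta→Route 2 and reassigning the rest optimally gives only $439k — worse by 24.

Delta receives Route 4.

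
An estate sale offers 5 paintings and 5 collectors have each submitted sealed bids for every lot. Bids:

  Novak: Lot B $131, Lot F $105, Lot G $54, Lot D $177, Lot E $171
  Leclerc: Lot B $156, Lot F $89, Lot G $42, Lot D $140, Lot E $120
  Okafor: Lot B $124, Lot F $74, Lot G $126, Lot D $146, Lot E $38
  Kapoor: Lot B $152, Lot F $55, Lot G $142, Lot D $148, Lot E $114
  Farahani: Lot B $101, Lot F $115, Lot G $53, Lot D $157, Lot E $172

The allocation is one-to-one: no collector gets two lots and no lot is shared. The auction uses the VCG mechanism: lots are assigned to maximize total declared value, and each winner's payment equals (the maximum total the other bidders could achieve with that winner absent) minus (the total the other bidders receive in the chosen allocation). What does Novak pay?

Novak pays $57.

Efficient allocation: Novak→Lot E ($171), Leclerc→Lot B ($156), Okafor→Lot D ($146), Kapoor→Lot G ($142), Farahani→Lot F ($115); total welfare W = $730.
Novak receives Lot E at value $171, so the others get W − 171 = $559.
Without Novak: best allocation of the remaining 4 bidders over all 5 lots is Leclerc→Lot B ($156), Okafor→Lot D ($146), Kapoor→Lot G ($142), Farahani→Lot E ($172), total $616.
VCG payment = (others' best without Novak) − (others' welfare with Novak) = 616 − 559 = $57.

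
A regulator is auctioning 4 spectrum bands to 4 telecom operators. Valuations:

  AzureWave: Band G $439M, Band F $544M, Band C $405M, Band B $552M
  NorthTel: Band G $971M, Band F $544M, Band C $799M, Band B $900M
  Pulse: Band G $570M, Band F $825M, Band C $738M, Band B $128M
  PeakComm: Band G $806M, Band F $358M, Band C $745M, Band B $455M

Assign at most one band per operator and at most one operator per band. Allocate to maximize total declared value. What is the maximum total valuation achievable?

Optimal: AzureWave→Band B ($552M), NorthTel→Band G ($971M), Pulse→Band F ($825M), PeakComm→Band C ($745M) — total 552+971+825+745 = $3093M.
Next-best assignment: AzureWave→Band F, NorthTel→Band B, Pulse→Band C, PeakComm→Band G = $2988M.
Swapping NorthTel↔PeakComm (NorthTel→Band C $799M, PeakComm→Band G $806M) loses 111.

Maximum total: $3093M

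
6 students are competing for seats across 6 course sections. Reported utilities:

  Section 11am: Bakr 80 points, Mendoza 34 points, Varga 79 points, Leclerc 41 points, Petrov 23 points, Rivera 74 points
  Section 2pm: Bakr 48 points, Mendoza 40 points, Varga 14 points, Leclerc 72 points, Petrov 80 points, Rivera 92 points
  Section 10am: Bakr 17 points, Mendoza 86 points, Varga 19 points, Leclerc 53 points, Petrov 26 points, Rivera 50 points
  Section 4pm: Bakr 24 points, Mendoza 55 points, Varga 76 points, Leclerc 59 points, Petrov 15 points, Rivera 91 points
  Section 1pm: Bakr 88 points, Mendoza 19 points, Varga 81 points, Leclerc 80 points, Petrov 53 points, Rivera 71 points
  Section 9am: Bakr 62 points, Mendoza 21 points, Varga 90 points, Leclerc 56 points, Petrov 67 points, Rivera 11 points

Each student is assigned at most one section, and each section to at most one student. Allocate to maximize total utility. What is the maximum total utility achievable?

Max total: 507 points

Optimal: Bakr→Section 11am (80 points), Mendoza→Section 10am (86 points), Varga→Section 9am (90 points), Leclerc→Section 1pm (80 points), Petrov→Section 2pm (80 points), Rivera→Section 4pm (91 points) — total 80+86+90+80+80+91 = 507 points.
Every other assignment is strictly worse.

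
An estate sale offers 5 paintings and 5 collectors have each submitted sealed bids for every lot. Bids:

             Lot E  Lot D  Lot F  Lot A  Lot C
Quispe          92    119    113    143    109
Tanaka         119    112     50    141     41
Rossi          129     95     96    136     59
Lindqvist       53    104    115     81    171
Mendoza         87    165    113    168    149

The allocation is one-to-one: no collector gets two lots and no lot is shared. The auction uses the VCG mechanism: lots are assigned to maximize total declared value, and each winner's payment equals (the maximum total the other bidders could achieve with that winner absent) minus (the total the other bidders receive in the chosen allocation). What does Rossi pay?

Efficient allocation: Quispe→Lot F ($113), Tanaka→Lot A ($141), Rossi→Lot E ($129), Lindqvist→Lot C ($171), Mendoza→Lot D ($165); total welfare W = $719.
Rossi receives Lot E at value $129, so the others get W − 129 = $590.
Without Rossi: best allocation of the remaining 4 bidders over all 5 lots is Quispe→Lot A ($143), Tanaka→Lot E ($119), Lindqvist→Lot C ($171), Mendoza→Lot D ($165), total $598.
VCG payment = (others' best without Rossi) − (others' welfare with Rossi) = 598 − 590 = $8.

Rossi pays $8.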